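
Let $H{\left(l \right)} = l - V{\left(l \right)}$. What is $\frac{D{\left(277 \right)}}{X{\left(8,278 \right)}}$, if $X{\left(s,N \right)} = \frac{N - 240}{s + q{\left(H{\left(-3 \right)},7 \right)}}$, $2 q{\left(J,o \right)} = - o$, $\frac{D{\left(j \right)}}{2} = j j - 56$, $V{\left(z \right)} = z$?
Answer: $\frac{690057}{38} \approx 18159.0$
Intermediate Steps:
$H{\left(l \right)} = 0$ ($H{\left(l \right)} = l - l = 0$)
$D{\left(j \right)} = -112 + 2 j^{2}$ ($D{\left(j \right)} = 2 \left(j j - 56\right) = 2 \left(j^{2} - 56\right) = 2 \left(-56 + j^{2}\right) = -112 + 2 j^{2}$)
$q{\left(J,o \right)} = - \frac{o}{2}$ ($q{\left(J,o \right)} = \frac{\left(-1\right) o}{2} = - \frac{o}{2}$)
$X{\left(s,N \right)} = \frac{-240 + N}{- \frac{7}{2} + s}$ ($X{\left(s,N \right)} = \frac{N - 240}{s - \frac{7}{2}} = \frac{-240 + N}{s - \frac{7}{2}} = \frac{-240 + N}{- \frac{7}{2} + s}$)
$\frac{D{\left(277 \right)}}{X{\left(8,278 \right)}} = \frac{-112 + 2 \cdot 277^{2}}{2 \frac{1}{-7 + 2 \cdot 8} \left(-240 + 278\right)} = \frac{-112 + 2 \cdot 76729}{2 \frac{1}{-7 + 16} \cdot 38} = \frac{-112 + 153458}{2 \cdot \frac{1}{9} \cdot 38} = \frac{153346}{2 \cdot \frac{1}{9} \cdot 38} = \frac{153346}{\frac{76}{9}} = 153346 \cdot \frac{9}{76} = \frac{690057}{38}$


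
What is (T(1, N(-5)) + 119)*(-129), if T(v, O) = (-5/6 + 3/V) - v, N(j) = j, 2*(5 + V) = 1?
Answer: -30057/2 ≈ -15029.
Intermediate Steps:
V = -9/2 (V = -5 + (½)*1 = -5 + ½ = -9/2 ≈ -4.5000)
T(v, O) = -3/2 - v (T(v, O) = (-5/6 + 3/(-9/2)) - v = (-5*⅙ + 3*(-2/9)) - v = (-⅚ - ⅔) - v = -3/2 - v)
(T(1, N(-5)) + 119)*(-129) = ((-3/2 - 1*1) + 119)*(-129) = ((-3/2 - 1) + 119)*(-129) = (-5/2 + 119)*(-129) = (233/2)*(-129) = -30057/2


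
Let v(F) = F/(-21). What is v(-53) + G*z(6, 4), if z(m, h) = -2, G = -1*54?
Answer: 2321/21 ≈ 110.52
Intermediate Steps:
G = -54
v(F) = -F/21 (v(F) = F*(-1/21) = -F/21)
v(-53) + G*z(6, 4) = -1/21*(-53) - 54*(-2) = 53/21 + 108 = 2321/21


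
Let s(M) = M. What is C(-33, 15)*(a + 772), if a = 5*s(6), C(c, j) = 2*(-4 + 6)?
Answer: 3208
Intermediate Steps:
C(c, j) = 4 (C(c, j) = 2*2 = 4)
a = 30 (a = 5*6 = 30)
C(-33, 15)*(a + 772) = 4*(30 + 772) = 4*802 = 3208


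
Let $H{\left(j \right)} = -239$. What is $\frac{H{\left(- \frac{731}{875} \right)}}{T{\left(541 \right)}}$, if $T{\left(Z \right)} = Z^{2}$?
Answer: $- \frac{239}{292681} \approx -0.00081659$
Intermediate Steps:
$\frac{H{\left(- \frac{731}{875} \right)}}{T{\left(541 \right)}} = - \frac{239}{541^{2}} = - \frac{239}{292681}$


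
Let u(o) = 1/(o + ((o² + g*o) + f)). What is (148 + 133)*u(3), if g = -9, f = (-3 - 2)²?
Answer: 281/10 ≈ 28.100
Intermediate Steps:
f = 25 (f = (-5)² = 25)
u(o) = 1/(25 + o² - 8*o) (u(o) = 1/(o + ((o² - 9*o) + 25)) = 1/(o + (25 + o² - 9*o)) = 1/(25 + o² - 8*o))
(148 + 133)*u(3) = (148 + 133)/(25 + 3² - 8*3) = 281/(25 + 9 - 24) = 281/10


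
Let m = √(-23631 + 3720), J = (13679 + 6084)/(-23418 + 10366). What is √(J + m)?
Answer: √(-64486669 + 42588676*I*√19911)/6526 ≈ 8.3546 + 8.4448*I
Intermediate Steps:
J = -19763/13052 (J = 19763/(-13052) = 19763*(-1/13052) = -19763/13052 ≈ -1.5142)
m = I*√19911 (m = √(-19911) = I*√19911 ≈ 141.11*I)
√(J + m) = √(-19763/13052 + I*√19911)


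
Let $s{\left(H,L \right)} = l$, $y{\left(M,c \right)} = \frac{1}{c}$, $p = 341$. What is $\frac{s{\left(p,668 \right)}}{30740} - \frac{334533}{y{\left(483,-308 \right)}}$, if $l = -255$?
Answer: $\frac{633466336221}{6148} \approx 1.0304 \cdot 10^{8}$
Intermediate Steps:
$s{\left(H,L \right)} = -255$
$\frac{s{\left(p,668 \right)}}{30740} - \frac{334533}{y{\left(483,-308 \right)}} = - \frac{255}{30740} - \frac{334533}{\frac{1}{-308}} = \left(-255\right) \frac{1}{30740} - \frac{334533}{- \frac{1}{308}} = - \frac{51}{6148} - -103036164 = - \frac{51}{6148} + 103036164 = \frac{633466336221}{6148}$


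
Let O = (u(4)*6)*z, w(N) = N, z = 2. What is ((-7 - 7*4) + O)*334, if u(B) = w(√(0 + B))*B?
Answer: 20374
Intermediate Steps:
u(B) = B^(3/2) (u(B) = √(0 + B)*B = √B*B = B^(3/2))
O = 96 (O = (4^(3/2)*6)*2 = (8*6)*2 = 48*2 = 96)
((-7 - 7*4) + O)*334 = ((-7 - 7*4) + 96)*334 = ((-7 - 28) + 96)*334 = (-35 + 96)*334 = 61*334 = 20374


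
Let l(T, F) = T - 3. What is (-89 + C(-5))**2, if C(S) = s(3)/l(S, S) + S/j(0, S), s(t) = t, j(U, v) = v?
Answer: 499849/64 ≈ 7810.1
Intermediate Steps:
l(T, F) = -3 + T
C(S) = 1 + 3/(-3 + S) (C(S) = 3/(-3 + S) + S/S = 3/(-3 + S) + 1 = 1 + 3/(-3 + S))
(-89 + C(-5))**2 = (-89 - 5/(-3 - 5))**2 = (-89 - 5/(-8))**2 = (-89 - 5*(-1/8))**2 = (-89 + 5/8)**2 = (-707/8)**2 = 499849/64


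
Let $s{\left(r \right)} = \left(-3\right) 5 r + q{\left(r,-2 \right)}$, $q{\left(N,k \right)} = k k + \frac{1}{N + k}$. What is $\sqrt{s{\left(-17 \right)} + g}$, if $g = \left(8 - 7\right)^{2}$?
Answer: $\frac{\sqrt{93841}}{19} \approx 16.123$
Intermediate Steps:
$q{\left(N,k \right)} = k^{2} + \frac{1}{N + k}$
$s{\left(r \right)} = - 15 r + \frac{-7 + 4 r}{-2 + r}$ ($s{\left(r \right)} = \left(-3\right) 5 r + \frac{1 + \left(-2\right)^{3} + r \left(-2\right)^{2}}{r - 2} = - 15 r + \frac{1 - 8 + r 4}{-2 + r} = - 15 r + \frac{1 - 8 + 4 r}{-2 + r} = - 15 r + \frac{-7 + 4 r}{-2 + r}$)
$g = 1$ ($g = 1^{2} = 1$)
$\sqrt{s{\left(-17 \right)} + g} = \sqrt{\frac{-7 - 15 \left(-17\right)^{2} + 34 \left(-17\right)}{-2 - 17} + 1} = \sqrt{\frac{-7 - 4335 - 578}{-19} + 1} = \sqrt{- \frac{-7 - 4335 - 578}{19} + 1} = \sqrt{\left(- \frac{1}{19}\right) \left(-4920\right) + 1} = \sqrt{\frac{4920}{19} + 1} = \sqrt{\frac{4939}{19}} = \frac{\sqrt{93841}}{19}$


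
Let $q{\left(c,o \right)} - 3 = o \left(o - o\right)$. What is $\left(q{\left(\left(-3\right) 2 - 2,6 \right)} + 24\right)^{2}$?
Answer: $729$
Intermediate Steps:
$q{\left(c,o \right)} = 3$ ($q{\left(c,o \right)} = 3 + o \left(o - o\right) = 3 + o 0 = 3 + 0 = 3$)
$\left(q{\left(\left(-3\right) 2 - 2,6 \right)} + 24\right)^{2} = \left(3 + 24\right)^{2} = 27^{2} = 729$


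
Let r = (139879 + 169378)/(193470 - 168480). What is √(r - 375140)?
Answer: I*√4780964064930/3570 ≈ 612.48*I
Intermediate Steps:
r = 309257/24990 ≈ 12.375
√(r - 375140) = √(309257/24990 - 375140) = √(-9374439343/24990) = I*√4780964064930/3570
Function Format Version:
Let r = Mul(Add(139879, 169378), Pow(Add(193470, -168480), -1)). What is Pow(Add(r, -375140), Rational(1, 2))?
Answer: Mul(Rational(1, 3570), I, Pow(4780964064930, Rational(1, 2))) ≈ Mul(612.48, I)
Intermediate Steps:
r = Rational(309257, 24990) (r = Mul(309257, Pow(24990, -1)) = Mul(309257, Rational(1, 24990)) = Rational(309257, 24990) ≈ 12.375)
Pow(Add(r, -375140), Rational(1, 2)) = Pow(Add(Rational(309257, 24990), -375140), Rational(1, 2)) = Pow(Rational(-9374439343, 24990), Rational(1, 2)) = Mul(Rational(1, 3570), I, Pow(4780964064930, Rational(1, 2)))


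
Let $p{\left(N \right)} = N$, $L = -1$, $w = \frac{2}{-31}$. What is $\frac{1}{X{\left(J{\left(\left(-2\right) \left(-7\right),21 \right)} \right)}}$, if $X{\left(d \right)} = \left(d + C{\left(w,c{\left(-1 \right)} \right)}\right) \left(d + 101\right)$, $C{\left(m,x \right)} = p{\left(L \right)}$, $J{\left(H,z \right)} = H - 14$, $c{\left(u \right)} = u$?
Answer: $- \frac{1}{101} \approx -0.009901$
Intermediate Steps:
$w = - \frac{2}{31}$ ($w = 2 \left(- \frac{1}{31}\right) = - \frac{2}{31} \approx -0.064516$)
$J{\left(H,z \right)} = -14 + H$
$C{\left(m,x \right)} = -1$
$X{\left(d \right)} = \left(-1 + d\right) \left(101 + d\right)$ ($X{\left(d \right)} = \left(d - 1\right) \left(d + 101\right) = \left(-1 + d\right) \left(101 + d\right)$)
$\frac{1}{X{\left(J{\left(\left(-2\right) \left(-7\right),21 \right)} \right)}} = \frac{1}{-101 + \left(-14 - -14\right)^{2} + 100 \left(-14 - -14\right)} = \frac{1}{-101 + \left(-14 + 14\right)^{2} + 100 \left(-14 + 14\right)} = \frac{1}{-101 + 0^{2} + 100 \cdot 0} = \frac{1}{-101 + 0 + 0} = \frac{1}{-101} = - \frac{1}{101}$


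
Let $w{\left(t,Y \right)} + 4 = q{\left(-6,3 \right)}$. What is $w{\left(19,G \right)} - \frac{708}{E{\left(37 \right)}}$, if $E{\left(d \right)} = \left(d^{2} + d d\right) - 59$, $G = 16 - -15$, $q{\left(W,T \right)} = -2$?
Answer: $- \frac{5594}{893} \approx -6.2643$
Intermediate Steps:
$G = 31$ ($G = 16 + 15 = 31$)
$E{\left(d \right)} = -59 + 2 d^{2}$ ($E{\left(d \right)} = \left(d^{2} + d^{2}\right) - 59 = 2 d^{2} - 59 = -59 + 2 d^{2}$)
$w{\left(t,Y \right)} = -6$ ($w{\left(t,Y \right)} = -4 - 2 = -6$)
$w{\left(19,G \right)} - \frac{708}{E{\left(37 \right)}} = -6 - \frac{708}{-59 + 2 \cdot 37^{2}} = -6 - \frac{708}{-59 + 2 \cdot 1369} = -6 - \frac{708}{-59 + 2738} = -6 - \frac{708}{2679} = -6 - 708 \cdot \frac{1}{2679} = -6 - \frac{236}{893} = - \frac{5594}{893}$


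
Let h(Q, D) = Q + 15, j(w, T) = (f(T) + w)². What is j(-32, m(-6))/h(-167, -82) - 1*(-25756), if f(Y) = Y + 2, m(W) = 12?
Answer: 978647/38 ≈ 25754.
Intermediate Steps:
f(Y) = 2 + Y
j(w, T) = (2 + T + w)² (j(w, T) = ((2 + T) + w)² = (2 + T + w)²)
h(Q, D) = 15 + Q
j(-32, m(-6))/h(-167, -82) - 1*(-25756) = (2 + 12 - 32)²/(15 - 167) - 1*(-25756) = (-18)²/(-152) + 25756 = 324*(-1/152) + 25756 = -81/38 + 25756 = 978647/38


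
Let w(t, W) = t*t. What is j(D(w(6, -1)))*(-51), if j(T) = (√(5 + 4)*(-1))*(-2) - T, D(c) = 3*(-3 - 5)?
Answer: -1530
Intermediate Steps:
w(t, W) = t²
D(c) = -24 (D(c) = 3*(-8) = -24)
j(T) = 6 - T (j(T) = (√9*(-1))*(-2) - T = (3*(-1))*(-2) - T = -3*(-2) - T = 6 - T)
j(D(w(6, -1)))*(-51) = (6 - 1*(-24))*(-51) = (6 + 24)*(-51) = 30*(-51) = -1530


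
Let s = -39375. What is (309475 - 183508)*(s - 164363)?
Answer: -25664264646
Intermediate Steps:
(309475 - 183508)*(s - 164363) = (309475 - 183508)*(-39375 - 164363) = 125967*(-203738) = -25664264646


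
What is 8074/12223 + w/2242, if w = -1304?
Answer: 1081558/13701983 ≈ 0.078934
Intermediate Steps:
8074/12223 + w/2242 = 8074/12223 - 1304/2242 = 8074*(1/12223) - 1304*1/2242 = 8074/12223 - 652/1121 = 1081558/13701983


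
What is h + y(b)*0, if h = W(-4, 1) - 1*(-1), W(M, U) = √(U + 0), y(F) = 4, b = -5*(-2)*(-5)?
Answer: 2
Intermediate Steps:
b = -50 (b = 10*(-5) = -50)
W(M, U) = √U
h = 2 (h = √1 - 1*(-1) = 1 + 1 = 2)
h + y(b)*0 = 2 + 4*0 = 2 + 0 = 2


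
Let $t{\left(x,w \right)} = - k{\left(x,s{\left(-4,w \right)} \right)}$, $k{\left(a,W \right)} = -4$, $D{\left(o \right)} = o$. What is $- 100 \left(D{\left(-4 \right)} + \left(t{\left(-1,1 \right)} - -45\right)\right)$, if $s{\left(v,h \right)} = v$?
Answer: $-4500$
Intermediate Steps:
$t{\left(x,w \right)} = 4$ ($t{\left(x,w \right)} = \left(-1\right) \left(-4\right) = 4$)
$- 100 \left(D{\left(-4 \right)} + \left(t{\left(-1,1 \right)} - -45\right)\right) = - 100 \left(-4 + \left(4 - -45\right)\right) = - 100 \left(-4 + \left(4 + 45\right)\right) = - 100 \left(-4 + 49\right) = \left(-100\right) 45 = -4500$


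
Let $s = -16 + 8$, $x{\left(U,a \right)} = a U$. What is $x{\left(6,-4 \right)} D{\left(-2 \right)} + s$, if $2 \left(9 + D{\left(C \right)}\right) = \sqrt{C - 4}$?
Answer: $208 - 12 i \sqrt{6} \approx 208.0 - 29.394 i$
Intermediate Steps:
$x{\left(U,a \right)} = U a$
$D{\left(C \right)} = -9 + \frac{\sqrt{-4 + C}}{2}$ ($D{\left(C \right)} = -9 + \frac{\sqrt{C - 4}}{2} = -9 + \frac{\sqrt{-4 + C}}{2}$)
$s = -8$
$x{\left(6,-4 \right)} D{\left(-2 \right)} + s = 6 \left(-4\right) \left(-9 + \frac{\sqrt{-4 - 2}}{2}\right) - 8 = - 24 \left(-9 + \frac{\sqrt{-6}}{2}\right) - 8 = - 24 \left(-9 + \frac{i \sqrt{6}}{2}\right) - 8 = \left(216 - 12 i \sqrt{6}\right) - 8 = 208 - 12 i \sqrt{6}$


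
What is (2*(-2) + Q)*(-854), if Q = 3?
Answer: 854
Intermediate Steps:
(2*(-2) + Q)*(-854) = (2*(-2) + 3)*(-854) = (-4 + 3)*(-854) = -1*(-854) = 854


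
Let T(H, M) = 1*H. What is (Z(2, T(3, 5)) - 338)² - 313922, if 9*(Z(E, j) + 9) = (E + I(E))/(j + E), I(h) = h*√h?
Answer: -130642091/675 - 62452*√2/2025 ≈ -1.9359e+5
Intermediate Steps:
I(h) = h^(3/2)
T(H, M) = H
Z(E, j) = -9 + (E + E^(3/2))/(9*(E + j)) (Z(E, j) = -9 + ((E + E^(3/2))/(j + E))/9 = -9 + ((E + E^(3/2))/(E + j))/9 = -9 + (E + E^(3/2))/(9*(E + j)))
(Z(2, T(3, 5)) - 338)² - 313922 = ((2^(3/2) - 81*3 - 80*2)/(9*(2 + 3)) - 338)² - 313922 = ((⅑)*(2*√2 - 243 - 160)/5 - 338)² - 313922 = ((⅑)*(⅕)*(-403 + 2*√2) - 338)² - 313922 = ((-403/45 + 2*√2/45) - 338)² - 313922 = (-15613/45 + 2*√2/45)² - 313922 = -313922 + (-15613/45 + 2*√2/45)²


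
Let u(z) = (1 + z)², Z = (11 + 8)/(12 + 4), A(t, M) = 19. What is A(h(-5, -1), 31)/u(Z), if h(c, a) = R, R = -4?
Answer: 4864/1225 ≈ 3.9706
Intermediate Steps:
h(c, a) = -4
Z = 19/16 ≈ 1.1875
A(h(-5, -1), 31)/u(Z) = 19/((1 + 19/16)²) = 19/((35/16)²) = 19/(1225/256) = 19*(256/1225) = 4864/1225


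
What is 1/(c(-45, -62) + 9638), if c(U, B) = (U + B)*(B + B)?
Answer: 1/22906 ≈ 4.3657e-5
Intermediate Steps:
c(U, B) = 2*B*(B + U) (c(U, B) = (B + U)*(2*B) = 2*B*(B + U))
1/(c(-45, -62) + 9638) = 1/(2*(-62)*(-62 - 45) + 9638) = 1/(2*(-62)*(-107) + 9638) = 1/(13268 + 9638) = 1/22906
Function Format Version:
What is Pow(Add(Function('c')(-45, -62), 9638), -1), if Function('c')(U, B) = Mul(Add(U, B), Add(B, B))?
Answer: Rational(1, 22906) ≈ 4.3657e-5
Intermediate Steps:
Function('c')(U, B) = Mul(2, B, Add(B, U)) (Function('c')(U, B) = Mul(Add(B, U), Mul(2, B)) = Mul(2, B, Add(B, U)))
Pow(Add(Function('c')(-45, -62), 9638), -1) = Pow(Add(Mul(2, -62, Add(-62, -45)), 9638), -1) = Pow(Add(Mul(2, -62, -107), 9638), -1) = Pow(Add(13268, 9638), -1) = Pow(22906, -1) = Rational(1, 22906)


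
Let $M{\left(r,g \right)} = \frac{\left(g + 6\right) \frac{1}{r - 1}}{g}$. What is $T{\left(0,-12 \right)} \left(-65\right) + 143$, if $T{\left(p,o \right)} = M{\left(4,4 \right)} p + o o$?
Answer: $-9217$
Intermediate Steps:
$M{\left(r,g \right)} = \frac{6 + g}{g \left(-1 + r\right)}$ ($M{\left(r,g \right)} = \frac{\left(6 + g\right) \frac{1}{-1 + r}}{g} = \frac{\frac{1}{-1 + r} \left(6 + g\right)}{g} = \frac{6 + g}{g \left(-1 + r\right)}$)
$T{\left(p,o \right)} = o^{2} + \frac{5 p}{6}$ ($T{\left(p,o \right)} = \frac{6 + 4}{4 \left(-1 + 4\right)} p + o o = \frac{1}{4} \cdot \frac{1}{3} \cdot 10 p + o^{2} = \frac{5 p}{6} + o^{2} = o^{2} + \frac{5 p}{6}$)
$T{\left(0,-12 \right)} \left(-65\right) + 143 = \left(\left(-12\right)^{2} + \frac{5}{6} \cdot 0\right) \left(-65\right) + 143 = \left(144 + 0\right) \left(-65\right) + 143 = 144 \left(-65\right) + 143 = -9360 + 143 = -9217$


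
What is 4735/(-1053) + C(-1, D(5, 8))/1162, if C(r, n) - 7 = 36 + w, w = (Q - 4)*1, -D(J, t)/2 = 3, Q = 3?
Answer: -389846/87399 ≈ -4.4605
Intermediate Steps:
D(J, t) = -6 (D(J, t) = -2*3 = -6)
w = -1 (w = (3 - 4)*1 = -1*1 = -1)
C(r, n) = 42 (C(r, n) = 7 + (36 - 1) = 7 + 35 = 42)
4735/(-1053) + C(-1, D(5, 8))/1162 = 4735/(-1053) + 42/1162 = 4735*(-1/1053) + 42*(1/1162) = -4735/1053 + 3/83 = -389846/87399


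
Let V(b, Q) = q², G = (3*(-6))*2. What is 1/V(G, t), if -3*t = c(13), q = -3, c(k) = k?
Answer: ⅑ ≈ 0.11111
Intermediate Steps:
t = -13/3 (t = -⅓*13 = -13/3 ≈ -4.3333)
G = -36 (G = -18*2 = -36)
V(b, Q) = 9 (V(b, Q) = (-3)² = 9)
1/V(G, t) = 1/9 = ⅑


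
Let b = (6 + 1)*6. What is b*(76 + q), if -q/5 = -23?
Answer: 8022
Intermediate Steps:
q = 115 (q = -5*(-23) = 115)
b = 42 (b = 7*6 = 42)
b*(76 + q) = 42*(76 + 115) = 42*191 = 8022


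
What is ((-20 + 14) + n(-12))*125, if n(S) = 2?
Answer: -500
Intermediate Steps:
((-20 + 14) + n(-12))*125 = ((-20 + 14) + 2)*125 = (-6 + 2)*125 = -4*125 = -500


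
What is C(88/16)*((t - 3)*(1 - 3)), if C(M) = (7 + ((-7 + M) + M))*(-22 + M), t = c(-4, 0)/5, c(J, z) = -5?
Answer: -1452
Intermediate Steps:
t = -1 (t = -5/5 = -5*⅕ = -1)
C(M) = 2*M*(-22 + M) (C(M) = (7 + (-7 + 2*M))*(-22 + M) = (2*M)*(-22 + M) = 2*M*(-22 + M))
C(88/16)*((t - 3)*(1 - 3)) = (2*(88/16)*(-22 + 88/16))*((-1 - 3)*(1 - 3)) = (2*(88*(1/16))*(-22 + 88*(1/16)))*(-4*(-2)) = (2*(11/2)*(-22 + 11/2))*8 = (2*(11/2)*(-33/2))*8 = -363/2*8 = -1452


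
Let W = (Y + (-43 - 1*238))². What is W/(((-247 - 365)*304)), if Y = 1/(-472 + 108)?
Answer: -1162469025/2738957312 ≈ -0.42442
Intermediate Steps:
Y = -1/364 (Y = 1/(-364) = -1/364 ≈ -0.0027473)
W = 10462221225/132496 (W = (-1/364 + (-43 - 1*238))² = (-1/364 + (-43 - 238))² = (-1/364 - 281)² = (-102285/364)² = 10462221225/132496 ≈ 78963.)
W/(((-247 - 365)*304)) = 10462221225/(132496*(((-247 - 365)*304))) = 10462221225/(132496*((-612*304))) = (10462221225/132496)/(-186048) = (10462221225/132496)*(-1/186048) = -1162469025/2738957312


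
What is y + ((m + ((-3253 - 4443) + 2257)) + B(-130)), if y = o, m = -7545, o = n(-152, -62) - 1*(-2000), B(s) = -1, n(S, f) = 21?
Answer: -10964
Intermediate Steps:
o = 2021 (o = 21 - 1*(-2000) = 21 + 2000 = 2021)
y = 2021
y + ((m + ((-3253 - 4443) + 2257)) + B(-130)) = 2021 + ((-7545 + ((-3253 - 4443) + 2257)) - 1) = 2021 + ((-7545 + (-7696 + 2257)) - 1) = 2021 + ((-7545 - 5439) - 1) = 2021 + (-12984 - 1) = 2021 - 12985 = -10964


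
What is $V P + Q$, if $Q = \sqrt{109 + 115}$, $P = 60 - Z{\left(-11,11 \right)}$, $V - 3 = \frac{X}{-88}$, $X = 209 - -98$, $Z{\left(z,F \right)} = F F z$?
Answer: $- \frac{59813}{88} + 4 \sqrt{14} \approx -664.73$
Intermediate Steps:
$Z{\left(z,F \right)} = z F^{2}$ ($Z{\left(z,F \right)} = F^{2} z = z F^{2}$)
$X = 307$ ($X = 209 + 98 = 307$)
$V = - \frac{43}{88}$ ($V = 3 + \frac{307}{-88} = 3 + 307 \left(- \frac{1}{88}\right) = 3 - \frac{307}{88} = - \frac{43}{88} \approx -0.48864$)
$P = 1391$ ($P = 60 - - 11 \cdot 11^{2} = 60 - \left(-11\right) 121 = 60 - -1331 = 60 + 1331 = 1391$)
$Q = 4 \sqrt{14}$ ($Q = \sqrt{224} = 4 \sqrt{14} \approx 14.967$)
$V P + Q = \left(- \frac{43}{88}\right) 1391 + 4 \sqrt{14} = - \frac{59813}{88} + 4 \sqrt{14}$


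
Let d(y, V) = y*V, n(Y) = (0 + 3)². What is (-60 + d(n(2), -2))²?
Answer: 6084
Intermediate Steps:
n(Y) = 9 (n(Y) = 3² = 9)
d(y, V) = V*y
(-60 + d(n(2), -2))² = (-60 - 2*9)² = (-60 - 18)² = (-78)² = 6084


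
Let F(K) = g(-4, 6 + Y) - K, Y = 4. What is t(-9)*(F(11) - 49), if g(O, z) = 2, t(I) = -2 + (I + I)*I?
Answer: -9280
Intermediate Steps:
t(I) = -2 + 2*I² (t(I) = -2 + (2*I)*I = -2 + 2*I²)
F(K) = 2 - K
t(-9)*(F(11) - 49) = (-2 + 2*(-9)²)*((2 - 1*11) - 49) = (-2 + 2*81)*((2 - 11) - 49) = (-2 + 162)*(-9 - 49) = 160*(-58) = -9280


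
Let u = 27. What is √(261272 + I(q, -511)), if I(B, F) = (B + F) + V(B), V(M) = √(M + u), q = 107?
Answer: √(260868 + √134) ≈ 510.76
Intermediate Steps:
V(M) = √(27 + M) (V(M) = √(M + 27) = √(27 + M))
I(B, F) = B + F + √(27 + B) (I(B, F) = (B + F) + √(27 + B) = B + F + √(27 + B))
√(261272 + I(q, -511)) = √(261272 + (107 - 511 + √(27 + 107))) = √(261272 + (107 - 511 + √134)) = √(261272 + (-404 + √134)) = √(260868 + √134)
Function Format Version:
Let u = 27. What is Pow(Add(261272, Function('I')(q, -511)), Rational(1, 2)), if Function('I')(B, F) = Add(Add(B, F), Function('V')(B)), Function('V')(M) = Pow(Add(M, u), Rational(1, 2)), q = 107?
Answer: Pow(Add(260868, Pow(134, Rational(1, 2))), Rational(1, 2)) ≈ 510.76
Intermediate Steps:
Function('V')(M) = Pow(Add(27, M), Rational(1, 2)) (Function('V')(M) = Pow(Add(M, 27), Rational(1, 2)) = Pow(Add(27, M), Rational(1, 2)))
Function('I')(B, F) = Add(B, F, Pow(Add(27, B), Rational(1, 2))) (Function('I')(B, F) = Add(Add(B, F), Pow(Add(27, B), Rational(1, 2))) = Add(B, F, Pow(Add(27, B), Rational(1, 2))))
Pow(Add(261272, Function('I')(q, -511)), Rational(1, 2)) = Pow(Add(261272, Add(107, -511, Pow(Add(27, 107), Rational(1, 2)))), Rational(1, 2)) = Pow(Add(261272, Add(107, -511, Pow(134, Rational(1, 2)))), Rational(1, 2)) = Pow(Add(261272, Add(-404, Pow(134, Rational(1, 2)))), Rational(1, 2)) = Pow(Add(260868, Pow(134, Rational(1, 2))), Rational(1, 2))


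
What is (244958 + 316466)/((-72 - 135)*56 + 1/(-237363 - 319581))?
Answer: -312681728256/6456094849 ≈ -48.432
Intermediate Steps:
(244958 + 316466)/((-72 - 135)*56 + 1/(-237363 - 319581)) = 561424/(-207*56 + 1/(-556944)) = 561424/(-11592 - 1/556944) = 561424/(-6456094849/556944) = 561424*(-556944/6456094849) = -312681728256/6456094849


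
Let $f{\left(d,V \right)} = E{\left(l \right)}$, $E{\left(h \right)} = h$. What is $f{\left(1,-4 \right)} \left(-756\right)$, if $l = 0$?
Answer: $0$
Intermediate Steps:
$f{\left(d,V \right)} = 0$
$f{\left(1,-4 \right)} \left(-756\right) = 0 \left(-756\right) = 0$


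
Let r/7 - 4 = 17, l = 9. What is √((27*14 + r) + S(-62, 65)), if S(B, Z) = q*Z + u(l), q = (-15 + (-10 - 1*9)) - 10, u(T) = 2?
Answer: I*√2333 ≈ 48.301*I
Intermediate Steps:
r = 147 (r = 28 + 7*17 = 28 + 119 = 147)
q = -44 (q = (-15 + (-10 - 9)) - 10 = (-15 - 19) - 10 = -34 - 10 = -44)
S(B, Z) = 2 - 44*Z (S(B, Z) = -44*Z + 2 = 2 - 44*Z)
√((27*14 + r) + S(-62, 65)) = √((27*14 + 147) + (2 - 44*65)) = √((378 + 147) + (2 - 2860)) = √(525 - 2858) = √(-2333) = I*√2333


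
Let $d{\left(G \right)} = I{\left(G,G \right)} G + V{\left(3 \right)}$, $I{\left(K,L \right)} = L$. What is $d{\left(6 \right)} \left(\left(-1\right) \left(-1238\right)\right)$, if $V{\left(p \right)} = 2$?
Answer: $47044$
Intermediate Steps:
$d{\left(G \right)} = 2 + G^{2}$ ($d{\left(G \right)} = G G + 2 = G^{2} + 2 = 2 + G^{2}$)
$d{\left(6 \right)} \left(\left(-1\right) \left(-1238\right)\right) = \left(2 + 6^{2}\right) \left(\left(-1\right) \left(-1238\right)\right) = \left(2 + 36\right) 1238 = 38 \cdot 1238 = 47044$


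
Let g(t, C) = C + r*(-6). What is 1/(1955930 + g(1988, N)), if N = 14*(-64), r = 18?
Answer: 1/1954926 ≈ 5.1153e-7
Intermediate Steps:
N = -896
g(t, C) = -108 + C (g(t, C) = C + 18*(-6) = C - 108 = -108 + C)
1/(1955930 + g(1988, N)) = 1/(1955930 + (-108 - 896)) = 1/(1955930 - 1004) = 1/1954926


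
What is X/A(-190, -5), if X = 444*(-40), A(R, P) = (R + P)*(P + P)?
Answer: -592/65 ≈ -9.1077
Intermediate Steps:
A(R, P) = 2*P*(P + R) (A(R, P) = (P + R)*(2*P) = 2*P*(P + R))
X = -17760
X/A(-190, -5) = -17760*(-1/(10*(-5 - 190))) = -17760/(2*(-5)*(-195)) = -17760/1950 = -17760*1/1950 = -592/65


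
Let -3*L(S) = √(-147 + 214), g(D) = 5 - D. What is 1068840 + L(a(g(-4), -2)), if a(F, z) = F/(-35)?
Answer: 1068840 - √67/3 ≈ 1.0688e+6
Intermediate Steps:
a(F, z) = -F/35 (a(F, z) = F*(-1/35) = -F/35)
L(S) = -√67/3 (L(S) = -√(-147 + 214)/3 = -√67/3)
1068840 + L(a(g(-4), -2)) = 1068840 - √67/3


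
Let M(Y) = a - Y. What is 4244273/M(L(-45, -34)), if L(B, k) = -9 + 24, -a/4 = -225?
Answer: 4244273/885 ≈ 4795.8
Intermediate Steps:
a = 900 (a = -4*(-225) = 900)
L(B, k) = 15
M(Y) = 900 - Y
4244273/M(L(-45, -34)) = 4244273/(900 - 1*15) = 4244273/(900 - 15) = 4244273/885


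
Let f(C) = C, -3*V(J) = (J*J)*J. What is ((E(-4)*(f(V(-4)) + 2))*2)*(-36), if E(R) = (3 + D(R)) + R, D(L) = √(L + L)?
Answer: 1680 - 3360*I*√2 ≈ 1680.0 - 4751.8*I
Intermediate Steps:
D(L) = √2*√L (D(L) = √(2*L) = √2*√L)
E(R) = 3 + R + √2*√R (E(R) = (3 + √2*√R) + R = 3 + R + √2*√R)
V(J) = -J³/3 (V(J) = -J*J*J/3 = -J²*J/3 = -J³/3)
((E(-4)*(f(V(-4)) + 2))*2)*(-36) = (((3 - 4 + √2*√(-4))*(-⅓*(-4)³ + 2))*2)*(-36) = (((3 - 4 + √2*(2*I))*(-⅓*(-64) + 2))*2)*(-36) = (((3 - 4 + 2*I*√2)*(64/3 + 2))*2)*(-36) = (((-1 + 2*I*√2)*(70/3))*2)*(-36) = ((-70/3 + 140*I*√2/3)*2)*(-36) = (-140/3 + 280*I*√2/3)*(-36) = 1680 - 3360*I*√2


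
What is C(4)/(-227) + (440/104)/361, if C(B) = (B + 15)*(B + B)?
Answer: -700851/1065311 ≈ -0.65788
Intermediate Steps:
C(B) = 2*B*(15 + B) (C(B) = (15 + B)*(2*B) = 2*B*(15 + B))
C(4)/(-227) + (440/104)/361 = (2*4*(15 + 4))/(-227) + (440/104)/361 = (2*4*19)*(-1/227) + (440*(1/104))*(1/361) = 152*(-1/227) + (55/13)*(1/361) = -152/227 + 55/4693 = -700851/1065311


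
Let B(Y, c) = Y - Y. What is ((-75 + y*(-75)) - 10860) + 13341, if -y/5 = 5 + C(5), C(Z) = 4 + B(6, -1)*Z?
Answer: 5781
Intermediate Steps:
B(Y, c) = 0
C(Z) = 4 (C(Z) = 4 + 0*Z = 4 + 0 = 4)
y = -45 (y = -5*(5 + 4) = -5*9 = -45)
((-75 + y*(-75)) - 10860) + 13341 = ((-75 - 45*(-75)) - 10860) + 13341 = ((-75 + 3375) - 10860) + 13341 = (3300 - 10860) + 13341 = -7560 + 13341 = 5781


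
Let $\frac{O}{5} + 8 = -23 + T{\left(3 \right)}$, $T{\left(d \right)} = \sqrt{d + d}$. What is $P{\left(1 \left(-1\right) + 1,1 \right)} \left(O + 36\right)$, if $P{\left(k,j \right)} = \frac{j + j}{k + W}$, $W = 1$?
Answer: $-238 + 10 \sqrt{6} \approx -213.51$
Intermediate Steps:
$P{\left(k,j \right)} = \frac{2 j}{1 + k}$ ($P{\left(k,j \right)} = \frac{j + j}{k + 1} = \frac{2 j}{1 + k}$)
$T{\left(d \right)} = \sqrt{2} \sqrt{d}$ ($T{\left(d \right)} = \sqrt{2 d} = \sqrt{2} \sqrt{d}$)
$O = -155 + 5 \sqrt{6}$ ($O = -40 + 5 \left(-23 + \sqrt{2} \sqrt{3}\right) = -40 + 5 \left(-23 + \sqrt{6}\right) = -40 - \left(115 - 5 \sqrt{6}\right) = -155 + 5 \sqrt{6} \approx -142.75$)
$P{\left(1 \left(-1\right) + 1,1 \right)} \left(O + 36\right) = 2 \cdot 1 \frac{1}{1 + \left(1 \left(-1\right) + 1\right)} \left(\left(-155 + 5 \sqrt{6}\right) + 36\right) = 2 \cdot 1 \frac{1}{1 + \left(-1 + 1\right)} \left(-119 + 5 \sqrt{6}\right) = 2 \cdot 1 \frac{1}{1 + 0} \left(-119 + 5 \sqrt{6}\right) = 2 \cdot 1 \cdot 1^{-1} \left(-119 + 5 \sqrt{6}\right) = 2 \cdot 1 \cdot 1 \left(-119 + 5 \sqrt{6}\right) = 2 \left(-119 + 5 \sqrt{6}\right) = -238 + 10 \sqrt{6}$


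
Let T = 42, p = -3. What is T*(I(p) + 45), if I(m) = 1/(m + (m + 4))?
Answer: 1869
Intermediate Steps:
I(m) = 1/(4 + 2*m) (I(m) = 1/(m + (4 + m)) = 1/(4 + 2*m))
T*(I(p) + 45) = 42*(1/(2*(2 - 3)) + 45) = 42*((½)/(-1) + 45) = 42*((½)*(-1) + 45) = 42*(-½ + 45) = 42*(89/2) = 1869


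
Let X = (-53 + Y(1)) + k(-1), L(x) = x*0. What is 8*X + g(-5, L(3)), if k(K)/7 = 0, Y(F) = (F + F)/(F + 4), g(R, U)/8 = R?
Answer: -2304/5 ≈ -460.80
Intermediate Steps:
L(x) = 0
g(R, U) = 8*R
Y(F) = 2*F/(4 + F) (Y(F) = (2*F)/(4 + F) = 2*F/(4 + F))
k(K) = 0 (k(K) = 7*0 = 0)
X = -263/5 (X = (-53 + 2*1/(4 + 1)) + 0 = (-53 + 2*1/5) + 0 = (-53 + 2*1*(⅕)) + 0 = (-53 + ⅖) + 0 = -263/5 + 0 = -263/5 ≈ -52.600)
8*X + g(-5, L(3)) = 8*(-263/5) + 8*(-5) = -2104/5 - 40 = -2304/5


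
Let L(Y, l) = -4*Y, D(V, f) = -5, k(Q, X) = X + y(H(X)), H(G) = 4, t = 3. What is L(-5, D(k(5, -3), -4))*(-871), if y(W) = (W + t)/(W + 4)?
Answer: -17420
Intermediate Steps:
y(W) = (3 + W)/(4 + W) (y(W) = (W + 3)/(W + 4) = (3 + W)/(4 + W))
k(Q, X) = 7/8 + X (k(Q, X) = X + (3 + 4)/(4 + 4) = X + 7/8 = 7/8 + X)
L(-5, D(k(5, -3), -4))*(-871) = -4*(-5)*(-871) = 20*(-871) = -17420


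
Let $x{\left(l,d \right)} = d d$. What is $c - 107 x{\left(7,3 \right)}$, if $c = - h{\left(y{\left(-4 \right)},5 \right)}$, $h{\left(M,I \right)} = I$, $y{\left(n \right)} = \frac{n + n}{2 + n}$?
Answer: $-968$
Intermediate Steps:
$y{\left(n \right)} = \frac{2 n}{2 + n}$
$x{\left(l,d \right)} = d^{2}$
$c = -5$ ($c = \left(-1\right) 5 = -5$)
$c - 107 x{\left(7,3 \right)} = -5 - 107 \cdot 3^{2} = -5 - 963 = -968$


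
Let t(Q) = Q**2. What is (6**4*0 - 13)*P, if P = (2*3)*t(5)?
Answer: -1950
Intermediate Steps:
P = 150 (P = (2*3)*5**2 = 6*25 = 150)
(6**4*0 - 13)*P = (6**4*0 - 13)*150 = (1296*0 - 13)*150 = (0 - 13)*150 = -13*150 = -1950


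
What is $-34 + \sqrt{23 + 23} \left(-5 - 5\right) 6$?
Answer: $-34 - 60 \sqrt{46} \approx -440.94$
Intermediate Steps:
$-34 + \sqrt{23 + 23} \left(-5 - 5\right) 6 = -34 + \sqrt{46} \left(\left(-10\right) 6\right) = -34 + \sqrt{46} \left(-60\right) = -34 - 60 \sqrt{46}$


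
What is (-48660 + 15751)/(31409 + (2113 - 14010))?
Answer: -32909/19512 ≈ -1.6866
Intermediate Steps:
(-48660 + 15751)/(31409 + (2113 - 14010)) = -32909/(31409 - 11897) = -32909/19512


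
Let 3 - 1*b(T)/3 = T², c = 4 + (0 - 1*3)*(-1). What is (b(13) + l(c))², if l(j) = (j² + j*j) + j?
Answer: 154449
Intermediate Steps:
c = 7 (c = 4 + (0 - 3)*(-1) = 4 - 3*(-1) = 4 + 3 = 7)
l(j) = j + 2*j² (l(j) = (j² + j²) + j = 2*j² + j = j + 2*j²)
b(T) = 9 - 3*T²
(b(13) + l(c))² = ((9 - 3*13²) + 7*(1 + 2*7))² = ((9 - 3*169) + 7*(1 + 14))² = ((9 - 507) + 7*15)² = (-498 + 105)² = (-393)² = 154449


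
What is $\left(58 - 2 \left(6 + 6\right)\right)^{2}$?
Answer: $1156$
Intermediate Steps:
$\left(58 - 2 \left(6 + 6\right)\right)^{2} = \left(58 - 24\right)^{2} = 34^{2} = 1156$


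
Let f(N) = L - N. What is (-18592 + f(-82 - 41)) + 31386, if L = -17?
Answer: 12900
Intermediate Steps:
f(N) = -17 - N
(-18592 + f(-82 - 41)) + 31386 = (-18592 + (-17 - (-82 - 41))) + 31386 = (-18592 + (-17 - 1*(-123))) + 31386 = (-18592 + (-17 + 123)) + 31386 = (-18592 + 106) + 31386 = -18486 + 31386 = 12900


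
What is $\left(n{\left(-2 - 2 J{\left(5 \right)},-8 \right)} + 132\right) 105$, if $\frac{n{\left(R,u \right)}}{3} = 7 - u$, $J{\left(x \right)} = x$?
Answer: $18585$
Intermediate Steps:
$n{\left(R,u \right)} = 21 - 3 u$ ($n{\left(R,u \right)} = 3 \left(7 - u\right) = 21 - 3 u$)
$\left(n{\left(-2 - 2 J{\left(5 \right)},-8 \right)} + 132\right) 105 = \left(\left(21 - -24\right) + 132\right) 105 = \left(\left(21 + 24\right) + 132\right) 105 = \left(45 + 132\right) 105 = 177 \cdot 105 = 18585$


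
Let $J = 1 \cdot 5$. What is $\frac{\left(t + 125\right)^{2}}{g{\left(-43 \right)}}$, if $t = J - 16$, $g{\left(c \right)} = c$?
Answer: $- \frac{12996}{43} \approx -302.23$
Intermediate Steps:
$J = 5$
$t = -11$ ($t = 5 - 16 = -11$)
$\frac{\left(t + 125\right)^{2}}{g{\left(-43 \right)}} = \frac{\left(-11 + 125\right)^{2}}{-43} = 114^{2} \left(- \frac{1}{43}\right) = 12996 \left(- \frac{1}{43}\right) = - \frac{12996}{43}$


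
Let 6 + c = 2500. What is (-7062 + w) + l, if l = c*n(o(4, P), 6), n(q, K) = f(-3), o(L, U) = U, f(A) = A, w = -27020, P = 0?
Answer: -41564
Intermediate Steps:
c = 2494 (c = -6 + 2500 = 2494)
n(q, K) = -3
l = -7482 (l = 2494*(-3) = -7482)
(-7062 + w) + l = (-7062 - 27020) - 7482 = -34082 - 7482 = -41564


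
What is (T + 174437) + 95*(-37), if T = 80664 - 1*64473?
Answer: 187113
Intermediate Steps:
T = 16191 (T = 80664 - 64473 = 16191)
(T + 174437) + 95*(-37) = (16191 + 174437) + 95*(-37) = 190628 - 3515 = 187113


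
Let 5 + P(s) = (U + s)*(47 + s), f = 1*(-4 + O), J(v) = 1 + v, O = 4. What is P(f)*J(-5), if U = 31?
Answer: -5808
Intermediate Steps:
f = 0 (f = 1*(-4 + 4) = 1*0 = 0)
P(s) = -5 + (31 + s)*(47 + s)
P(f)*J(-5) = (1452 + 0² + 78*0)*(1 - 5) = (1452 + 0 + 0)*(-4) = 1452*(-4) = -5808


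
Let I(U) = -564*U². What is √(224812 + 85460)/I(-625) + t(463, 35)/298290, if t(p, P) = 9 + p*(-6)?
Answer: -923/99430 - 8*√303/55078125 ≈ -0.0092854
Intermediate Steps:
t(p, P) = 9 - 6*p
√(224812 + 85460)/I(-625) + t(463, 35)/298290 = √(224812 + 85460)/((-564*(-625)²)) + (9 - 6*463)/298290 = √310272/((-564*390625)) + (9 - 2778)*(1/298290) = (32*√303)/(-220312500) - 2769*1/298290 = (32*√303)*(-1/220312500) - 923/99430 = -8*√303/55078125 - 923/99430 = -923/99430 - 8*√303/55078125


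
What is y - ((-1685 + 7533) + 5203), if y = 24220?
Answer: 13169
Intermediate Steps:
y - ((-1685 + 7533) + 5203) = 24220 - ((-1685 + 7533) + 5203) = 24220 - (5848 + 5203) = 24220 - 1*11051 = 24220 - 11051 = 13169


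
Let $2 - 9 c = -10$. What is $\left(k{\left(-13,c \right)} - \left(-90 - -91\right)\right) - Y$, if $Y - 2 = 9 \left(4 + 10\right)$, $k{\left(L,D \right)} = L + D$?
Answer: $- \frac{422}{3} \approx -140.67$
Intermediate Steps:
$c = \frac{4}{3}$ ($c = \frac{2}{9} - - \frac{10}{9} = \frac{2}{9} + \frac{10}{9} = \frac{4}{3} \approx 1.3333$)
$k{\left(L,D \right)} = D + L$
$Y = 128$ ($Y = 2 + 9 \left(4 + 10\right) = 2 + 9 \cdot 14 = 2 + 126 = 128$)
$\left(k{\left(-13,c \right)} - \left(-90 - -91\right)\right) - Y = \left(\left(\frac{4}{3} - 13\right) - \left(-90 - -91\right)\right) - 128 = \left(- \frac{35}{3} - \left(-90 + 91\right)\right) - 128 = \left(- \frac{35}{3} - 1\right) - 128 = - \frac{38}{3} - 128 = - \frac{422}{3}$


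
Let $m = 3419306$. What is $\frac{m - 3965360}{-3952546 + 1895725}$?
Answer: $\frac{182018}{685607} \approx 0.26548$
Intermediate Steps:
$\frac{m - 3965360}{-3952546 + 1895725} = \frac{3419306 - 3965360}{-3952546 + 1895725} = - \frac{546054}{-2056821} = \left(-546054\right) \left(- \frac{1}{2056821}\right) = \frac{182018}{685607}$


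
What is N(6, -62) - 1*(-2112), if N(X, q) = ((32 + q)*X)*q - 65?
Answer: 13207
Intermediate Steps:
N(X, q) = -65 + X*q*(32 + q) (N(X, q) = (X*(32 + q))*q - 65 = X*q*(32 + q) - 65 = -65 + X*q*(32 + q))
N(6, -62) - 1*(-2112) = (-65 + 6*(-62)**2 + 32*6*(-62)) - 1*(-2112) = (-65 + 6*3844 - 11904) + 2112 = (-65 + 23064 - 11904) + 2112 = 11095 + 2112 = 13207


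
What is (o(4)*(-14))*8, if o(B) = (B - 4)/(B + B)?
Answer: 0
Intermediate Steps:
o(B) = (-4 + B)/(2*B) (o(B) = (-4 + B)/((2*B)) = (-4 + B)*(1/(2*B)) = (-4 + B)/(2*B))
(o(4)*(-14))*8 = (((½)*(-4 + 4)/4)*(-14))*8 = (((½)*(¼)*0)*(-14))*8 = (0*(-14))*8 = 0*8 = 0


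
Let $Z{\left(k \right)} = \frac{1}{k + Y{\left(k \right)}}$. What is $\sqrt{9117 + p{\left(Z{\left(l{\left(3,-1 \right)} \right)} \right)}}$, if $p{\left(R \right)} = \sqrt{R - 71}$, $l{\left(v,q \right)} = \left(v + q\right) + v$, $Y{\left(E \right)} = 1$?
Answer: $\frac{\sqrt{328212 + 30 i \sqrt{102}}}{6} \approx 95.483 + 0.044072 i$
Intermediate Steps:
$l{\left(v,q \right)} = q + 2 v$ ($l{\left(v,q \right)} = \left(q + v\right) + v = q + 2 v$)
$Z{\left(k \right)} = \frac{1}{1 + k}$ ($Z{\left(k \right)} = \frac{1}{k + 1} = \frac{1}{1 + k}$)
$p{\left(R \right)} = \sqrt{-71 + R}$
$\sqrt{9117 + p{\left(Z{\left(l{\left(3,-1 \right)} \right)} \right)}} = \sqrt{9117 + \sqrt{-71 + \frac{1}{1 + \left(-1 + 2 \cdot 3\right)}}} = \sqrt{9117 + \sqrt{-71 + \frac{1}{1 + \left(-1 + 6\right)}}} = \sqrt{9117 + \sqrt{-71 + \frac{1}{1 + 5}}} = \sqrt{9117 + \sqrt{-71 + \frac{1}{6}}} = \sqrt{9117 + \sqrt{- \frac{425}{6}}} = \sqrt{9117 + \frac{5 i \sqrt{102}}{6}}$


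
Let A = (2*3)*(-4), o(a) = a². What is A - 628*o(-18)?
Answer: -203496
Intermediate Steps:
A = -24 (A = 6*(-4) = -24)
A - 628*o(-18) = -24 - 628*(-18)² = -24 - 628*324 = -24 - 203472 = -203496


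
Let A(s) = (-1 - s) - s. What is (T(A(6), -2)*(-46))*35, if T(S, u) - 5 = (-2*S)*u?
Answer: 75670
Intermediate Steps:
A(s) = -1 - 2*s
T(S, u) = 5 - 2*S*u (T(S, u) = 5 + (-2*S)*u = 5 - 2*S*u)
(T(A(6), -2)*(-46))*35 = ((5 - 2*(-1 - 2*6)*(-2))*(-46))*35 = ((5 - 2*(-1 - 12)*(-2))*(-46))*35 = ((5 - 2*(-13)*(-2))*(-46))*35 = ((5 - 52)*(-46))*35 = -47*(-46)*35 = 2162*35 = 75670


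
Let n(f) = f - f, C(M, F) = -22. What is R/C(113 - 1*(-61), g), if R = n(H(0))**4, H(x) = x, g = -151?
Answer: 0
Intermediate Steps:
n(f) = 0
R = 0 (R = 0**4 = 0)
R/C(113 - 1*(-61), g) = 0/(-22) = 0*(-1/22) = 0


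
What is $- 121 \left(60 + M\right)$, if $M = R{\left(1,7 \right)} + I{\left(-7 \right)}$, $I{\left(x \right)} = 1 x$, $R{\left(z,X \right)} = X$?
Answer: $-7260$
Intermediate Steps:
$I{\left(x \right)} = x$
$M = 0$ ($M = 7 - 7 = 0$)
$- 121 \left(60 + M\right) = - 121 \left(60 + 0\right) = \left(-121\right) 60 = -7260$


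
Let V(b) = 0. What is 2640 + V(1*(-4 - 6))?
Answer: 2640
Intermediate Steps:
2640 + V(1*(-4 - 6)) = 2640 + 0 = 2640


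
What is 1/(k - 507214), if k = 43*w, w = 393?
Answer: -1/490315 ≈ -2.0395e-6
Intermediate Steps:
k = 16899 (k = 43*393 = 16899)
1/(k - 507214) = 1/(16899 - 507214) = 1/(-490315) = -1/490315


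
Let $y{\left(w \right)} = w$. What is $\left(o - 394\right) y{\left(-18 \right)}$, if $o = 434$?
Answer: $-720$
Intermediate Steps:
$\left(o - 394\right) y{\left(-18 \right)} = \left(434 - 394\right) \left(-18\right) = 40 \left(-18\right) = -720$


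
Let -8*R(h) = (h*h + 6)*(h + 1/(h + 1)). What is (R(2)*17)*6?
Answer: -595/2 ≈ -297.50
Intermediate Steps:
R(h) = -(6 + h**2)*(h + 1/(1 + h))/8 (R(h) = -(h*h + 6)*(h + 1/(h + 1))/8 = -(h**2 + 6)*(h + 1/(1 + h))/8 = -(6 + h**2)*(h + 1/(1 + h))/8)
(R(2)*17)*6 = (((-6 - 1*2**3 - 1*2**4 - 7*2**2 - 6*2)/(8*(1 + 2)))*17)*6 = (((1/8)*(-6 - 1*8 - 1*16 - 7*4 - 12)/3)*17)*6 = (((1/8)*(1/3)*(-6 - 8 - 16 - 28 - 12))*17)*6 = (((1/8)*(1/3)*(-70))*17)*6 = -35/12*17*6 = -595/12*6 = -595/2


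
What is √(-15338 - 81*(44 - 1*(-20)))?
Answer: I*√20522 ≈ 143.26*I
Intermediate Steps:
√(-15338 - 81*(44 - 1*(-20))) = √(-15338 - 81*(44 + 20)) = √(-15338 - 81*64) = √(-15338 - 5184) = √(-20522) = I*√20522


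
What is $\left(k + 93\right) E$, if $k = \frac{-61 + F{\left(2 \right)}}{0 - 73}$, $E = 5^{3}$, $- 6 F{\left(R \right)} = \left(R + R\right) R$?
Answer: $\frac{2569250}{219} \approx 11732.0$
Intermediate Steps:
$F{\left(R \right)} = - \frac{R^{2}}{3}$ ($F{\left(R \right)} = - \frac{\left(R + R\right) R}{6} = - \frac{2 R R}{6} = - \frac{2 R^{2}}{6} = - \frac{R^{2}}{3}$)
$E = 125$
$k = \frac{187}{219}$ ($k = \frac{-61 - \frac{2^{2}}{3}}{0 - 73} = \frac{-61 - \frac{4}{3}}{-73} = \left(-61 - \frac{4}{3}\right) \left(- \frac{1}{73}\right) = \left(- \frac{187}{3}\right) \left(- \frac{1}{73}\right) = \frac{187}{219} \approx 0.85388$)
$\left(k + 93\right) E = \left(\frac{187}{219} + 93\right) 125 = \frac{20554}{219} \cdot 125 = \frac{2569250}{219}$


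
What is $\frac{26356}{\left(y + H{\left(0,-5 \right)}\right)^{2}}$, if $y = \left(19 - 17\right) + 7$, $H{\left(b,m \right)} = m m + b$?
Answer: $\frac{6589}{289} \approx 22.799$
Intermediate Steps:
$H{\left(b,m \right)} = b + m^{2}$ ($H{\left(b,m \right)} = m^{2} + b = b + m^{2}$)
$y = 9$ ($y = 2 + 7 = 9$)
$\frac{26356}{\left(y + H{\left(0,-5 \right)}\right)^{2}} = \frac{26356}{\left(9 + \left(0 + \left(-5\right)^{2}\right)\right)^{2}} = \frac{26356}{\left(9 + \left(0 + 25\right)\right)^{2}} = \frac{26356}{\left(9 + 25\right)^{2}} = \frac{26356}{34^{2}} = \frac{26356}{1156} = 26356 \cdot \frac{1}{1156} = \frac{6589}{289}$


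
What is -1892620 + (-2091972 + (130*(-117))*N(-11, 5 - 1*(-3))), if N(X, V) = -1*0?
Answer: -3984592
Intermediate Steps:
N(X, V) = 0
-1892620 + (-2091972 + (130*(-117))*N(-11, 5 - 1*(-3))) = -1892620 + (-2091972 + (130*(-117))*0) = -1892620 + (-2091972 - 15210*0) = -1892620 + (-2091972 + 0) = -1892620 - 2091972 = -3984592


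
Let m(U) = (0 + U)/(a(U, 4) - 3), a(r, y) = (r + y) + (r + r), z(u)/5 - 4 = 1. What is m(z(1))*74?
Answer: 925/38 ≈ 24.342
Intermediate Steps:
z(u) = 25 (z(u) = 20 + 5*1 = 20 + 5 = 25)
a(r, y) = y + 3*r (a(r, y) = (r + y) + 2*r = y + 3*r)
m(U) = U/(1 + 3*U) (m(U) = (0 + U)/((4 + 3*U) - 3) = U/(1 + 3*U))
m(z(1))*74 = (25/(1 + 3*25))*74 = (25/(1 + 75))*74 = (25/76)*74 = 925/38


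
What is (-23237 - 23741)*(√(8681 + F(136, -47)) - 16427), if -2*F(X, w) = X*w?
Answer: 771707606 - 46978*√11877 ≈ 7.6659e+8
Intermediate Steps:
F(X, w) = -X*w/2
(-23237 - 23741)*(√(8681 + F(136, -47)) - 16427) = (-23237 - 23741)*(√(8681 - ½*136*(-47)) - 16427) = -46978*(√(8681 + 3196) - 16427) = -46978*(√11877 - 16427) = -46978*(-16427 + √11877) = 771707606 - 46978*√11877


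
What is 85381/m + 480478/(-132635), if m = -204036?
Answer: -109359318143/27062314860 ≈ -4.0410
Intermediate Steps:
85381/m + 480478/(-132635) = 85381/(-204036) + 480478/(-132635) = 85381*(-1/204036) + 480478*(-1/132635) = -85381/204036 - 480478/132635 = -109359318143/27062314860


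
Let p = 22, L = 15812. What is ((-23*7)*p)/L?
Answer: -1771/7906 ≈ -0.22401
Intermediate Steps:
((-23*7)*p)/L = (-23*7*22)/15812 = -161*22*(1/15812) = -3542*1/15812 = -1771/7906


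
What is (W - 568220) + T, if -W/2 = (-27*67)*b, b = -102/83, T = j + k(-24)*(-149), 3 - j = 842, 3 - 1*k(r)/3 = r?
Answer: -48602660/83 ≈ -5.8557e+5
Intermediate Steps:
k(r) = 9 - 3*r
j = -839 (j = 3 - 1*842 = 3 - 842 = -839)
T = -12908 (T = -839 + (9 - 3*(-24))*(-149) = -839 + (9 + 72)*(-149) = -839 + 81*(-149) = -839 - 12069 = -12908)
b = -102/83 (b = -102*1/83 = -102/83 ≈ -1.2289)
W = -369036/83 (W = -2*(-27*67)*(-102)/83 = -(-3618)*(-102)/83 = -2*184518/83 = -369036/83 ≈ -4446.2)
(W - 568220) + T = (-369036/83 - 568220) - 12908 = -47531296/83 - 12908 = -48602660/83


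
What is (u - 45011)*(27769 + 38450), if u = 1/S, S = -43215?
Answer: -42935304028718/14405 ≈ -2.9806e+9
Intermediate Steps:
u = -1/43215 (u = 1/(-43215) = -1/43215 ≈ -2.3140e-5)
(u - 45011)*(27769 + 38450) = (-1/43215 - 45011)*(27769 + 38450) = -1945150366/43215*66219 = -42935304028718/14405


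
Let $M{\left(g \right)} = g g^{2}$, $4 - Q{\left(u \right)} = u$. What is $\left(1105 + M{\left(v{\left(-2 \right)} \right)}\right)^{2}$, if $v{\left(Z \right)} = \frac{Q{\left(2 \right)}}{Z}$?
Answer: $1218816$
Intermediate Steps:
$Q{\left(u \right)} = 4 - u$
$v{\left(Z \right)} = \frac{2}{Z}$ ($v{\left(Z \right)} = \frac{4 - 2}{Z} = \frac{2}{Z}$)
$M{\left(g \right)} = g^{3}$
$\left(1105 + M{\left(v{\left(-2 \right)} \right)}\right)^{2} = \left(1105 + \left(\frac{2}{-2}\right)^{3}\right)^{2} = \left(1105 + \left(2 \left(- \frac{1}{2}\right)\right)^{3}\right)^{2} = \left(1105 + \left(-1\right)^{3}\right)^{2} = \left(1105 - 1\right)^{2} = 1104^{2} = 1218816$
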